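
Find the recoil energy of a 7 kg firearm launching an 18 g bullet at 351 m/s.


v_r = m_p*v_p/m_gun = 0.018*351/7 = 0.902571 m/s, E_r = 0.5*m_gun*v_r^2 = 0.5*7*0.902571^2 = 2.851 J

2.851 J


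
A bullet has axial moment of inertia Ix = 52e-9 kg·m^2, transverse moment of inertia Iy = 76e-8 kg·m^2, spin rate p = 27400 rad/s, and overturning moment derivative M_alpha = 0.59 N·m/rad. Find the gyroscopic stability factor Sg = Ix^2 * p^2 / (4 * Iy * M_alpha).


Sg = Ix^2 * p^2 / (4 * Iy * M_alpha) = (52e-9)^2 * 27400^2 / (4 * 76e-8 * 0.59) = 1.132

1.132


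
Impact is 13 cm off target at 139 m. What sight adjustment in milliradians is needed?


1 mrad subtends 1 cm per 10 m of range, so adj = error_cm / (dist_m / 10) = 13 / (139/10) = 0.9353 mrad

0.9353 mrad


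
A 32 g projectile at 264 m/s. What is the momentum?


p = m*v = 0.032*264 = 8.448 kg·m/s

8.448 kg·m/s


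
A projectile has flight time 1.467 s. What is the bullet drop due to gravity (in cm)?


drop = 0.5*g*t^2 = 0.5*9.81*1.467^2 = 10.556 m ≈ 1056 cm

1056 cm


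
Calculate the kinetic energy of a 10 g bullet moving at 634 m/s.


E = 0.5*m*v^2 = 0.5*0.01*634^2 = 2010 J

2010 J


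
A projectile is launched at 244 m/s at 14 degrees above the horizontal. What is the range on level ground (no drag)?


R = v0^2 * sin(2*theta) / g = 244^2 * sin(2*14°) / 9.81 = 2849 m

2849 m


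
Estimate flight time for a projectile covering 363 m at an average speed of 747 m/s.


t = d/v = 363/747 = 0.4859 s

0.4859 s


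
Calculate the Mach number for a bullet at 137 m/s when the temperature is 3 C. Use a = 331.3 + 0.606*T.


a = 331.3 + 0.606*(3) = 333.118 m/s
M = v/a = 137/333.118 = 0.4113

0.4113


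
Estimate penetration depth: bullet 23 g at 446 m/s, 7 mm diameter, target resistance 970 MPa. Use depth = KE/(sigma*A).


A = pi*(d/2)^2 = pi*(7/2)^2 = 38.4845 mm^2
E = 0.5*m*v^2 = 0.5*0.023*446^2 = 2287.53 J
depth = E/(sigma*A) = 2287.53 J / (970 MPa * 38.4845 mm^2) = 2287.53/(970 * 38.4845) m = 0.0612787 m ≈ 61.28 mm

61.28 mm


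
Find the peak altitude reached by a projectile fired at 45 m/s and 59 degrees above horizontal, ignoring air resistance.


H = (v0*sin(theta))^2 / (2g) = (45*sin(59°))^2 / (2*9.81) = 75.83 m

75.83 m


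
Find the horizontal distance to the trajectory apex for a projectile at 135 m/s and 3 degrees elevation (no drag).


R = v0^2*sin(2*theta)/g = 135^2*sin(2*3°)/9.81 = 194.193 m
apex_dist = R/2 = 194.193/2 = 97.1 m

97.1 m


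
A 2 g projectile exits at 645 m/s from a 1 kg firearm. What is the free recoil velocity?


v_recoil = m_p * v_p / m_gun = 0.002 * 645 / 1 = 1.29 m/s

1.29 m/s


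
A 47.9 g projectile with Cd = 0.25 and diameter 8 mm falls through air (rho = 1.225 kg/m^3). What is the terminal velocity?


A = pi*(d/2)^2 = pi*(8/2000)^2 = 5.02655e-05 m^2
vt = sqrt(2mg/(Cd*rho*A)) = sqrt(2*0.0479*9.81/(0.25 * 1.225 * 5.02655e-05)) = 247.1 m/s

247.1 m/s


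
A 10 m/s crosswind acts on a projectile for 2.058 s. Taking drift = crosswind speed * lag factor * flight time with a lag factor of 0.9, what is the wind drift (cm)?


drift = v_wind * lag * t = 10 * 0.9 * 2.058 = 18.522 m ≈ 1852 cm

1852 cm


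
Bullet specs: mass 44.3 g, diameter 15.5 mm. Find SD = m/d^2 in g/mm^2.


SD = m/d^2 = 44.3/15.5^2 = 0.1844 g/mm^2

0.1844 g/mm^2


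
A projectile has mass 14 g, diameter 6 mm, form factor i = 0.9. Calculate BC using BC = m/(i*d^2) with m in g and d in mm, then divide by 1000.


BC = m/(i*d^2*1000) = 14/(0.9 * 6^2 * 1000) = 0.0004321

0.0004321


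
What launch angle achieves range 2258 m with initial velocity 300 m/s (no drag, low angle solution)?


sin(2*theta) = R*g/v0^2 = 2258*9.81/300^2 = 0.246122, theta = arcsin(0.246122)/2 = 7.124°

7.124 degrees


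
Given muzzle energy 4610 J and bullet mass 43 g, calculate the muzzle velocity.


v = sqrt(2*E/m) = sqrt(2*4610/0.043) = 463.1 m/s

463.1 m/s


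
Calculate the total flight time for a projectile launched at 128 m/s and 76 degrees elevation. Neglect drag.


T = 2*v0*sin(theta)/g = 2*128*sin(76°)/9.81 = 25.32 s

25.32 s


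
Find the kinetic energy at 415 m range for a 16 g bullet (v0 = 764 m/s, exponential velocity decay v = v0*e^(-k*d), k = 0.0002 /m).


v = v0*exp(-k*d) = 764*exp(-0.0002*415) = 703.148 m/s
E = 0.5*m*v^2 = 0.5*0.016*703.148^2 = 3955 J

3955 J


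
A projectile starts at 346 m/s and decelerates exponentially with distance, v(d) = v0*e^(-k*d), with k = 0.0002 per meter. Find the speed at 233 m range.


v = v0*exp(-k*d) = 346*exp(-0.0002*233) = 330.2 m/s

330.2 m/s


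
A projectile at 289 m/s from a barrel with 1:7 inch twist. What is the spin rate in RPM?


twist_m = 7*0.0254 = 0.1778 m
spin = v/twist = 289/0.1778 = 1625.422 rev/s
RPM = spin*60 = 1625.422*60 ≈ 97525 RPM

97525 RPM


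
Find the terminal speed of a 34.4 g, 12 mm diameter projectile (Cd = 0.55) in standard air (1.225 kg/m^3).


A = pi*(d/2)^2 = pi*(12/2000)^2 = 1.13097e-04 m^2
vt = sqrt(2mg/(Cd*rho*A)) = sqrt(2*0.0344*9.81/(0.55 * 1.225 * 1.13097e-04)) = 94.11 m/s

94.11 m/s


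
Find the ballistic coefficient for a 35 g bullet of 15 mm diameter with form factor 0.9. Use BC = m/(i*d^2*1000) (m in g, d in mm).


BC = m/(i*d^2*1000) = 35/(0.9 * 15^2 * 1000) = 0.0001728

0.0001728


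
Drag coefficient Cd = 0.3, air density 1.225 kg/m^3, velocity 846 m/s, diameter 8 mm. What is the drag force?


A = pi*(d/2)^2 = pi*(8/2000)^2 = 5.02655e-05 m^2
Fd = 0.5*Cd*rho*A*v^2 = 0.5*0.3*1.225*5.02655e-05*846^2 = 6.611 N

6.611 N


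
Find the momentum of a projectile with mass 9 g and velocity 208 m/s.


p = m*v = 0.009*208 = 1.872 kg·m/s

1.872 kg·m/s


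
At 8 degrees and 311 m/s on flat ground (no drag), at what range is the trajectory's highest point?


R = v0^2*sin(2*theta)/g = 311^2*sin(2*8°)/9.81 = 2717.63 m
apex_dist = R/2 = 2717.63/2 = 1359 m

1359 m


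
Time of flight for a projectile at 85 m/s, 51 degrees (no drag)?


T = 2*v0*sin(theta)/g = 2*85*sin(51°)/9.81 = 13.47 s

13.47 s


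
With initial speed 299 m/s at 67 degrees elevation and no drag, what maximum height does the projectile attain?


H = (v0*sin(theta))^2 / (2g) = (299*sin(67°))^2 / (2*9.81) = 3861 m

3861 m


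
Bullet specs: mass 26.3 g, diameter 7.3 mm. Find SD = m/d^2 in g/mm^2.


SD = m/d^2 = 26.3/7.3^2 = 0.4935 g/mm^2

0.4935 g/mm^2


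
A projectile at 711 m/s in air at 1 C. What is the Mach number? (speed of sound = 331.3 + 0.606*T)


a = 331.3 + 0.606*(1) = 331.906 m/s
M = v/a = 711/331.906 = 2.142

2.142


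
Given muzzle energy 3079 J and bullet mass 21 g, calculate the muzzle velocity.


v = sqrt(2*E/m) = sqrt(2*3079/0.021) = 541.5 m/s

541.5 m/s


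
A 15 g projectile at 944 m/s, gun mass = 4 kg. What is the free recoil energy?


v_r = m_p*v_p/m_gun = 0.015*944/4 = 3.54 m/s, E_r = 0.5*m_gun*v_r^2 = 0.5*4*3.54^2 = 25.06 J

25.06 J


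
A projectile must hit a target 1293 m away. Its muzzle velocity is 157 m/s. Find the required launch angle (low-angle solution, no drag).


sin(2*theta) = R*g/v0^2 = 1293*9.81/157^2 = 0.514598, theta = arcsin(0.514598)/2 = 15.49°

15.49 degrees


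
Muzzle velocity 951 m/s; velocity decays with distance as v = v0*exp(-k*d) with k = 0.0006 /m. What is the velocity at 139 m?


v = v0*exp(-k*d) = 951*exp(-0.0006*139) = 874.9 m/s

874.9 m/s


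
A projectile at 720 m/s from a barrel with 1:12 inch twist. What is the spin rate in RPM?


twist_m = 12*0.0254 = 0.3048 m
spin = v/twist = 720/0.3048 = 2362.205 rev/s
RPM = spin*60 = 2362.205*60 ≈ 141732 RPM

141732 RPM


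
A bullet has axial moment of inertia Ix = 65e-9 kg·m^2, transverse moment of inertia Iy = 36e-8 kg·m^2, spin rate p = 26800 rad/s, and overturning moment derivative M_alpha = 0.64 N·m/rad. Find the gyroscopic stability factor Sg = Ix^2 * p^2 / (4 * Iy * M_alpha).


Sg = Ix^2 * p^2 / (4 * Iy * M_alpha) = (65e-9)^2 * 26800^2 / (4 * 36e-8 * 0.64) = 3.293

3.293


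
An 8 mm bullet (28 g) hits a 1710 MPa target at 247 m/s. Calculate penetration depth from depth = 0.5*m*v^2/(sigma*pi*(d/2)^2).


A = pi*(d/2)^2 = pi*(8/2)^2 = 50.2655 mm^2
E = 0.5*m*v^2 = 0.5*0.028*247^2 = 854.126 J
depth = E/(sigma*A) = 854.126 J / (1710 MPa * 50.2655 mm^2) = 854.126/(1710 * 50.2655) m = 0.00993702 m ≈ 9.937 mm

9.937 mm


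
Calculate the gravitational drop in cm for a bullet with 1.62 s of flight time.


drop = 0.5*g*t^2 = 0.5*9.81*1.62^2 = 12.8727 m ≈ 1287 cm

1287 cm


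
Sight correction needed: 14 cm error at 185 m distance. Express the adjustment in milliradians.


1 mrad subtends 1 cm per 10 m of range, so adj = error_cm / (dist_m / 10) = 14 / (185/10) = 0.7568 mrad

0.7568 mrad


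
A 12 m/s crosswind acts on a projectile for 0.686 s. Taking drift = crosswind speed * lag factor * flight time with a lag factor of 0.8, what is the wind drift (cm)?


drift = v_wind * lag * t = 12 * 0.8 * 0.686 = 6.5856 m ≈ 658.6 cm

658.6 cm


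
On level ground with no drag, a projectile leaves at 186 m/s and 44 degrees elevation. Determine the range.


R = v0^2 * sin(2*theta) / g = 186^2 * sin(2*44°) / 9.81 = 3524 m

3524 m


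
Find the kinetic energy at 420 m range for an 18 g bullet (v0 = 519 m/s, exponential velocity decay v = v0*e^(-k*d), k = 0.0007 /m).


v = v0*exp(-k*d) = 519*exp(-0.0007*420) = 386.798 m/s
E = 0.5*m*v^2 = 0.5*0.018*386.798^2 = 1347 J

1347 J


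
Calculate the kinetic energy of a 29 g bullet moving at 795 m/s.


E = 0.5*m*v^2 = 0.5*0.029*795^2 = 9164 J

9164 J


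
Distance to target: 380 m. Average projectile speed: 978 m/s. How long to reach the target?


t = d/v = 380/978 = 0.3885 s

0.3885 s


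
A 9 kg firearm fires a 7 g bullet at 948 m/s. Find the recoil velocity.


v_recoil = m_p * v_p / m_gun = 0.007 * 948 / 9 = 0.7373 m/s

0.7373 m/s


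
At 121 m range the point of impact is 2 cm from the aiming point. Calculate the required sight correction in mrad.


1 mrad subtends 1 cm per 10 m of range, so adj = error_cm / (dist_m / 10) = 2 / (121/10) = 0.1653 mrad

0.1653 mrad


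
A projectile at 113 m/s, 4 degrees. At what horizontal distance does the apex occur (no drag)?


R = v0^2*sin(2*theta)/g = 113^2*sin(2*4°)/9.81 = 181.152 m
apex_dist = R/2 = 181.152/2 = 90.58 m

90.58 m


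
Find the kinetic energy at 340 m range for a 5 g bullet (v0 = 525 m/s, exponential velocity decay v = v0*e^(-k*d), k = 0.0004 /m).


v = v0*exp(-k*d) = 525*exp(-0.0004*340) = 458.242 m/s
E = 0.5*m*v^2 = 0.5*0.005*458.242^2 = 525 J

525 J


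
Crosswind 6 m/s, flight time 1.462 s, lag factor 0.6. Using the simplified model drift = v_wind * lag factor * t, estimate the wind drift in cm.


drift = v_wind * lag * t = 6 * 0.6 * 1.462 = 5.2632 m ≈ 526.3 cm

526.3 cm


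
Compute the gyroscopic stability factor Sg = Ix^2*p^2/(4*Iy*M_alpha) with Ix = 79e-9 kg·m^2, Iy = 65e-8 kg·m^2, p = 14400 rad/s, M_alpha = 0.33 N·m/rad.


Sg = Ix^2 * p^2 / (4 * Iy * M_alpha) = (79e-9)^2 * 14400^2 / (4 * 65e-8 * 0.33) = 1.508

1.508


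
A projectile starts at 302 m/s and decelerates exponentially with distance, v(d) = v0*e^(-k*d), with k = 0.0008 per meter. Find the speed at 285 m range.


v = v0*exp(-k*d) = 302*exp(-0.0008*285) = 240.4 m/s

240.4 m/s


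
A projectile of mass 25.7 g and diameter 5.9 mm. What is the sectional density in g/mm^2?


SD = m/d^2 = 25.7/5.9^2 = 0.7383 g/mm^2

0.7383 g/mm^2


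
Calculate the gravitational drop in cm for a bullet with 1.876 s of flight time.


drop = 0.5*g*t^2 = 0.5*9.81*1.876^2 = 17.2625 m ≈ 1726 cm

1726 cm


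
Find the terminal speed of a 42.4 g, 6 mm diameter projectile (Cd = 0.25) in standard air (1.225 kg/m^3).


A = pi*(d/2)^2 = pi*(6/2000)^2 = 2.82743e-05 m^2
vt = sqrt(2mg/(Cd*rho*A)) = sqrt(2*0.0424*9.81/(0.25 * 1.225 * 2.82743e-05)) = 310 m/s

310 m/s


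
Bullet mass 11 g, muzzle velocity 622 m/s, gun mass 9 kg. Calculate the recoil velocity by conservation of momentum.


v_recoil = m_p * v_p / m_gun = 0.011 * 622 / 9 = 0.7602 m/s

0.7602 m/s


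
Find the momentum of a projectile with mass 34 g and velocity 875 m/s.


p = m*v = 0.034*875 = 29.75 kg·m/s

29.75 kg·m/s


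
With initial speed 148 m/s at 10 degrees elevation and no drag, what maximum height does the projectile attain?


H = (v0*sin(theta))^2 / (2g) = (148*sin(10°))^2 / (2*9.81) = 33.66 m

33.66 m


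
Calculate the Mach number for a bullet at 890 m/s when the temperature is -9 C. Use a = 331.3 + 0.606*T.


a = 331.3 + 0.606*(-9) = 325.846 m/s
M = v/a = 890/325.846 = 2.731

2.731


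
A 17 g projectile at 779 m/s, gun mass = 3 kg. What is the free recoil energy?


v_r = m_p*v_p/m_gun = 0.017*779/3 = 4.41433 m/s, E_r = 0.5*m_gun*v_r^2 = 0.5*3*4.41433^2 = 29.23 J

29.23 J


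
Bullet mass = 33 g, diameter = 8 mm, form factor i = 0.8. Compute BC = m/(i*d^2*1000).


BC = m/(i*d^2*1000) = 33/(0.8 * 8^2 * 1000) = 0.0006445

0.0006445


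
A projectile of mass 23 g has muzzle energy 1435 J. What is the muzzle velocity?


v = sqrt(2*E/m) = sqrt(2*1435/0.023) = 353.2 m/s

353.2 m/s


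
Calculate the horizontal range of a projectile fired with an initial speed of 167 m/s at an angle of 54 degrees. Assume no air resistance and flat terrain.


R = v0^2 * sin(2*theta) / g = 167^2 * sin(2*54°) / 9.81 = 2704 m

2704 m


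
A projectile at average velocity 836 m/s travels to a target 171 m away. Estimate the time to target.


t = d/v = 171/836 = 0.2045 s

0.2045 s


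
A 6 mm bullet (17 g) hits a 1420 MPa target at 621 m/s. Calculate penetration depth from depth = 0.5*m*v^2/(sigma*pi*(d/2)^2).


A = pi*(d/2)^2 = pi*(6/2)^2 = 28.2743 mm^2
E = 0.5*m*v^2 = 0.5*0.017*621^2 = 3277.95 J
depth = E/(sigma*A) = 3277.95 J / (1420 MPa * 28.2743 mm^2) = 3277.95/(1420 * 28.2743) m = 0.0816435 m ≈ 81.64 mm

81.64 mm


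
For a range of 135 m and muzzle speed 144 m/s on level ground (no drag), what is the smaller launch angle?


sin(2*theta) = R*g/v0^2 = 135*9.81/144^2 = 0.0638672, theta = arcsin(0.0638672)/2 = 1.831°

1.831 degrees


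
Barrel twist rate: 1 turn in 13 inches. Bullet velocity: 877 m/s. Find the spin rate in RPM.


twist_m = 13*0.0254 = 0.3302 m
spin = v/twist = 877/0.3302 = 2655.966 rev/s
RPM = spin*60 = 2655.966*60 ≈ 159358 RPM

159358 RPM


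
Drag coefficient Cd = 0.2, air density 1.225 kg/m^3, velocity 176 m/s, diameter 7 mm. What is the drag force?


A = pi*(d/2)^2 = pi*(7/2000)^2 = 3.84845e-05 m^2
Fd = 0.5*Cd*rho*A*v^2 = 0.5*0.2*1.225*3.84845e-05*176^2 = 0.146 N

0.146 N


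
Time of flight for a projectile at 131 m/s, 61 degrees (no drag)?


T = 2*v0*sin(theta)/g = 2*131*sin(61°)/9.81 = 23.36 s

23.36 s


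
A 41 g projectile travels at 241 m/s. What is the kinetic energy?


E = 0.5*m*v^2 = 0.5*0.041*241^2 = 1191 J

1191 J


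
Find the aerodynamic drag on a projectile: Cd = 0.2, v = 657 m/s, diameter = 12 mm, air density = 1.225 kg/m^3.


A = pi*(d/2)^2 = pi*(12/2000)^2 = 1.13097e-04 m^2
Fd = 0.5*Cd*rho*A*v^2 = 0.5*0.2*1.225*1.13097e-04*657^2 = 5.98 N

5.98 N


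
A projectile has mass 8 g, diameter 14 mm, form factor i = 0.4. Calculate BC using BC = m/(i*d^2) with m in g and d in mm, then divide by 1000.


BC = m/(i*d^2*1000) = 8/(0.4 * 14^2 * 1000) = 0.000102

0.000102


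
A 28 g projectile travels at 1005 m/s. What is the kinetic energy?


E = 0.5*m*v^2 = 0.5*0.028*1005^2 = 14140 J

14140 J


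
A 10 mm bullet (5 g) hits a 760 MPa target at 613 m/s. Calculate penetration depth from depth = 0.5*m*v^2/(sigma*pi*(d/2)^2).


A = pi*(d/2)^2 = pi*(10/2)^2 = 78.5398 mm^2
E = 0.5*m*v^2 = 0.5*0.005*613^2 = 939.423 J
depth = E/(sigma*A) = 939.423 J / (760 MPa * 78.5398 mm^2) = 939.423/(760 * 78.5398) m = 0.0157383 m ≈ 15.74 mm

15.74 mm


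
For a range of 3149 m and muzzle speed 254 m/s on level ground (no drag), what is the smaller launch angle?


sin(2*theta) = R*g/v0^2 = 3149*9.81/254^2 = 0.478822, theta = arcsin(0.478822)/2 = 14.3°

14.3 degrees


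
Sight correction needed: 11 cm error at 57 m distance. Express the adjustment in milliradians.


1 mrad subtends 1 cm per 10 m of range, so adj = error_cm / (dist_m / 10) = 11 / (57/10) = 1.93 mrad

1.93 mrad


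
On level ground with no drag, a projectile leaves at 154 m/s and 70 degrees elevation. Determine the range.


R = v0^2 * sin(2*theta) / g = 154^2 * sin(2*70°) / 9.81 = 1554 m

1554 m


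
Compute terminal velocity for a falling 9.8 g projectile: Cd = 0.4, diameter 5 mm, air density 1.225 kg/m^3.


A = pi*(d/2)^2 = pi*(5/2000)^2 = 1.96350e-05 m^2
vt = sqrt(2mg/(Cd*rho*A)) = sqrt(2*0.0098*9.81/(0.4 * 1.225 * 1.96350e-05)) = 141.4 m/s

141.4 m/s


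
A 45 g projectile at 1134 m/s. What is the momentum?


p = m*v = 0.045*1134 = 51.03 kg·m/s

51.03 kg·m/s


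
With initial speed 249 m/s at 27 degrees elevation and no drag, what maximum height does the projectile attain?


H = (v0*sin(theta))^2 / (2g) = (249*sin(27°))^2 / (2*9.81) = 651.3 m

651.3 m


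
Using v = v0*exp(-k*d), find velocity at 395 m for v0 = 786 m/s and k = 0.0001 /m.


v = v0*exp(-k*d) = 786*exp(-0.0001*395) = 755.6 m/s

755.6 m/s


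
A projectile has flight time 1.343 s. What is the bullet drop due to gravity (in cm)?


drop = 0.5*g*t^2 = 0.5*9.81*1.343^2 = 8.8469 m ≈ 884.7 cm

884.7 cm


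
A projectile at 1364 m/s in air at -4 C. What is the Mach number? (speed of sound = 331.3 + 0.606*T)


a = 331.3 + 0.606*(-4) = 328.876 m/s
M = v/a = 1364/328.876 = 4.147

4.147


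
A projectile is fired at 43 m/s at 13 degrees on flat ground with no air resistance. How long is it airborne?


T = 2*v0*sin(theta)/g = 2*43*sin(13°)/9.81 = 1.972 s

1.972 s


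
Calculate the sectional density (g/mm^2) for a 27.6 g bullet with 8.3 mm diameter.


SD = m/d^2 = 27.6/8.3^2 = 0.4006 g/mm^2

0.4006 g/mm^2


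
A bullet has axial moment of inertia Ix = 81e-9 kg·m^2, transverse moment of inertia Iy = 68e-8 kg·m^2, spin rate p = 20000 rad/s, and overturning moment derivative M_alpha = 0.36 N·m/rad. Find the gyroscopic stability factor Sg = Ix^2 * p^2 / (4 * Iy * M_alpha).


Sg = Ix^2 * p^2 / (4 * Iy * M_alpha) = (81e-9)^2 * 20000^2 / (4 * 68e-8 * 0.36) = 2.68

2.68


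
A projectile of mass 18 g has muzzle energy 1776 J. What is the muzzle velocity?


v = sqrt(2*E/m) = sqrt(2*1776/0.018) = 444.2 m/s

444.2 m/s


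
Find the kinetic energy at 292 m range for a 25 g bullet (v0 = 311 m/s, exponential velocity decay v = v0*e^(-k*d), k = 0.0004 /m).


v = v0*exp(-k*d) = 311*exp(-0.0004*292) = 276.716 m/s
E = 0.5*m*v^2 = 0.5*0.025*276.716^2 = 957.1 J

957.1 J


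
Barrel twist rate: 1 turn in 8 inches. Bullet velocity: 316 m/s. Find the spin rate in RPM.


twist_m = 8*0.0254 = 0.2032 m
spin = v/twist = 316/0.2032 = 1555.118 rev/s
RPM = spin*60 = 1555.118*60 ≈ 93307 RPM

93307 RPM


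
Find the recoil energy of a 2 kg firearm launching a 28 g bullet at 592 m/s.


v_r = m_p*v_p/m_gun = 0.028*592/2 = 8.288 m/s, E_r = 0.5*m_gun*v_r^2 = 0.5*2*8.288^2 = 68.69 J

68.69 J


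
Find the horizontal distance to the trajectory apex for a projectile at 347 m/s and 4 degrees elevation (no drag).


R = v0^2*sin(2*theta)/g = 347^2*sin(2*4°)/9.81 = 1708.23 m
apex_dist = R/2 = 1708.23/2 = 854.1 m

854.1 m


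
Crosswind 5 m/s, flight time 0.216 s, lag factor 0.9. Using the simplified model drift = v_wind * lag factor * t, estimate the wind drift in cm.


drift = v_wind * lag * t = 5 * 0.9 * 0.216 = 0.972 m ≈ 97.2 cm

97.2 cm


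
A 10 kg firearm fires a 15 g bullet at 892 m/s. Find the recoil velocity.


v_recoil = m_p * v_p / m_gun = 0.015 * 892 / 10 = 1.338 m/s

1.338 m/s


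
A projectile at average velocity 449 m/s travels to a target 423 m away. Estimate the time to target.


t = d/v = 423/449 = 0.9421 s

0.9421 s


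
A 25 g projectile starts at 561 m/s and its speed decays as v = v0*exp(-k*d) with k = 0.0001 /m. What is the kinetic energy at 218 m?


v = v0*exp(-k*d) = 561*exp(-0.0001*218) = 548.903 m/s
E = 0.5*m*v^2 = 0.5*0.025*548.903^2 = 3766 J

3766 J


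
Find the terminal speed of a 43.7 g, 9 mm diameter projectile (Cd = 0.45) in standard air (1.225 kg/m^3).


A = pi*(d/2)^2 = pi*(9/2000)^2 = 6.36173e-05 m^2
vt = sqrt(2mg/(Cd*rho*A)) = sqrt(2*0.0437*9.81/(0.45 * 1.225 * 6.36173e-05)) = 156.4 m/s

156.4 m/s


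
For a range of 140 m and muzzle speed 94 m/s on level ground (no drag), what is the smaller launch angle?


sin(2*theta) = R*g/v0^2 = 140*9.81/94^2 = 0.155432, theta = arcsin(0.155432)/2 = 4.471°

4.471 degrees


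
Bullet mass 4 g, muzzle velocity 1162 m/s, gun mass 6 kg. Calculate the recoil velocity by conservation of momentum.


v_recoil = m_p * v_p / m_gun = 0.004 * 1162 / 6 = 0.7747 m/s

0.7747 m/s


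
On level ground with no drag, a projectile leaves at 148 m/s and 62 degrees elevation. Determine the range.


R = v0^2 * sin(2*theta) / g = 148^2 * sin(2*62°) / 9.81 = 1851 m

1851 m


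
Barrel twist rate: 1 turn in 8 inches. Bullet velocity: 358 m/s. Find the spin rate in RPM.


twist_m = 8*0.0254 = 0.2032 m
spin = v/twist = 358/0.2032 = 1761.811 rev/s
RPM = spin*60 = 1761.811*60 ≈ 105709 RPM

105709 RPM


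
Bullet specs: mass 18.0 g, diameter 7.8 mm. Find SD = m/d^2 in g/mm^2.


SD = m/d^2 = 18.0/7.8^2 = 0.2959 g/mm^2

0.2959 g/mm^2


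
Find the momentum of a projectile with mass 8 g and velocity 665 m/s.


p = m*v = 0.008*665 = 5.32 kg·m/s

5.32 kg·m/s


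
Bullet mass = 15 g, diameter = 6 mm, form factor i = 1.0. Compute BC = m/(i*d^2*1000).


BC = m/(i*d^2*1000) = 15/(1.0 * 6^2 * 1000) = 0.0004167

0.0004167


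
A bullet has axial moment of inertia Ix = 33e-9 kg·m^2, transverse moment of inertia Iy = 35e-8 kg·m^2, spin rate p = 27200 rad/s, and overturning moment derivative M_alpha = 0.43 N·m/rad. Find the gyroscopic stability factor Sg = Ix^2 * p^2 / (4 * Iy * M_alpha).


Sg = Ix^2 * p^2 / (4 * Iy * M_alpha) = (33e-9)^2 * 27200^2 / (4 * 35e-8 * 0.43) = 1.338

1.338


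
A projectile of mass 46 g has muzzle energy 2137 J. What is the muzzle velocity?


v = sqrt(2*E/m) = sqrt(2*2137/0.046) = 304.8 m/s

304.8 m/s


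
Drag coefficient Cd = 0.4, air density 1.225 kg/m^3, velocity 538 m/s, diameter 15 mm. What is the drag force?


A = pi*(d/2)^2 = pi*(15/2000)^2 = 1.76715e-04 m^2
Fd = 0.5*Cd*rho*A*v^2 = 0.5*0.4*1.225*1.76715e-04*538^2 = 12.53 N

12.53 N


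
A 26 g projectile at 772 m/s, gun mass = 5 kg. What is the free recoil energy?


v_r = m_p*v_p/m_gun = 0.026*772/5 = 4.0144 m/s, E_r = 0.5*m_gun*v_r^2 = 0.5*5*4.0144^2 = 40.29 J

40.29 J


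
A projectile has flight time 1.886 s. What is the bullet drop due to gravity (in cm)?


drop = 0.5*g*t^2 = 0.5*9.81*1.886^2 = 17.4471 m ≈ 1745 cm

1745 cm


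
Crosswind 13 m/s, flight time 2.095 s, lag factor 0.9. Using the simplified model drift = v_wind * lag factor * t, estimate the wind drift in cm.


drift = v_wind * lag * t = 13 * 0.9 * 2.095 = 24.5115 m ≈ 2451 cm

2451 cm


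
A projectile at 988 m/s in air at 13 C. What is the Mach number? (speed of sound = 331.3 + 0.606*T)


a = 331.3 + 0.606*(13) = 339.178 m/s
M = v/a = 988/339.178 = 2.913

2.913


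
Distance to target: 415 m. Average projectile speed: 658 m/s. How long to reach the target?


t = d/v = 415/658 = 0.6307 s

0.6307 s


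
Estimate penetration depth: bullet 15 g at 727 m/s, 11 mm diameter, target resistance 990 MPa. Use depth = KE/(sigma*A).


A = pi*(d/2)^2 = pi*(11/2)^2 = 95.0332 mm^2
E = 0.5*m*v^2 = 0.5*0.015*727^2 = 3963.97 J
depth = E/(sigma*A) = 3963.97 J / (990 MPa * 95.0332 mm^2) = 3963.97/(990 * 95.0332) m = 0.0421327 m ≈ 42.13 mm

42.13 mm


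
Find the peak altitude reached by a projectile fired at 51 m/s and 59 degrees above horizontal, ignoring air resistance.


H = (v0*sin(theta))^2 / (2g) = (51*sin(59°))^2 / (2*9.81) = 97.4 m

97.4 m


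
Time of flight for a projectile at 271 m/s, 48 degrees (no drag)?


T = 2*v0*sin(theta)/g = 2*271*sin(48°)/9.81 = 41.06 s

41.06 s


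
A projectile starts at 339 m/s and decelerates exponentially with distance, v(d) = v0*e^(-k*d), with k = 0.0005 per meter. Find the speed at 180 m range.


v = v0*exp(-k*d) = 339*exp(-0.0005*180) = 309.8 m/s

309.8 m/s


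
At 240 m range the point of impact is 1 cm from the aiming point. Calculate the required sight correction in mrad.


1 mrad subtends 1 cm per 10 m of range, so adj = error_cm / (dist_m / 10) = 1 / (240/10) = 0.04167 mrad

0.04167 mrad


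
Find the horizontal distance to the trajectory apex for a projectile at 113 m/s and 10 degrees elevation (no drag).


R = v0^2*sin(2*theta)/g = 113^2*sin(2*10°)/9.81 = 445.184 m
apex_dist = R/2 = 445.184/2 = 222.6 m

222.6 m


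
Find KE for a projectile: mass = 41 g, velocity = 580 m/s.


E = 0.5*m*v^2 = 0.5*0.041*580^2 = 6896 J

6896 J


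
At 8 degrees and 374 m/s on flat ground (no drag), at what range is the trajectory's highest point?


R = v0^2*sin(2*theta)/g = 374^2*sin(2*8°)/9.81 = 3930.18 m
apex_dist = R/2 = 3930.18/2 = 1965 m

1965 m


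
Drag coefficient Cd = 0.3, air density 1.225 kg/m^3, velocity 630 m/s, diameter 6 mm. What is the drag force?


A = pi*(d/2)^2 = pi*(6/2000)^2 = 2.82743e-05 m^2
Fd = 0.5*Cd*rho*A*v^2 = 0.5*0.3*1.225*2.82743e-05*630^2 = 2.062 N

2.062 N


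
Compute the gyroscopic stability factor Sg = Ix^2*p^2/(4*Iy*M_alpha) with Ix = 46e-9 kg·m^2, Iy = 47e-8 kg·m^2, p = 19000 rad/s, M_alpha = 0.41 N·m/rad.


Sg = Ix^2 * p^2 / (4 * Iy * M_alpha) = (46e-9)^2 * 19000^2 / (4 * 47e-8 * 0.41) = 0.991

0.991


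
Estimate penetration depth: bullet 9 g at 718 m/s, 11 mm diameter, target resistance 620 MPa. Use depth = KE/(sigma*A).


A = pi*(d/2)^2 = pi*(11/2)^2 = 95.0332 mm^2
E = 0.5*m*v^2 = 0.5*0.009*718^2 = 2319.86 J
depth = E/(sigma*A) = 2319.86 J / (620 MPa * 95.0332 mm^2) = 2319.86/(620 * 95.0332) m = 0.0393726 m ≈ 39.37 mm

39.37 mm


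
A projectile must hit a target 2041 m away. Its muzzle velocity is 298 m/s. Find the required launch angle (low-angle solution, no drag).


sin(2*theta) = R*g/v0^2 = 2041*9.81/298^2 = 0.225465, theta = arcsin(0.225465)/2 = 6.515°

6.515 degrees


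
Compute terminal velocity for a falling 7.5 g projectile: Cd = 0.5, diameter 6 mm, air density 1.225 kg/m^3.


A = pi*(d/2)^2 = pi*(6/2000)^2 = 2.82743e-05 m^2
vt = sqrt(2mg/(Cd*rho*A)) = sqrt(2*0.0075*9.81/(0.5 * 1.225 * 2.82743e-05)) = 92.18 m/s

92.18 m/s


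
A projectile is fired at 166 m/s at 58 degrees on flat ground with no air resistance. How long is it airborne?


T = 2*v0*sin(theta)/g = 2*166*sin(58°)/9.81 = 28.7 s

28.7 s


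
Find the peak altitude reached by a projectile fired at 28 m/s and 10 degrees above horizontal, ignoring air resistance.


H = (v0*sin(theta))^2 / (2g) = (28*sin(10°))^2 / (2*9.81) = 1.205 m

1.205 m


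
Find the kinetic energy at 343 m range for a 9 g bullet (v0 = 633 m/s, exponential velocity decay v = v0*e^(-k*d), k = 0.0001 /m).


v = v0*exp(-k*d) = 633*exp(-0.0001*343) = 611.656 m/s
E = 0.5*m*v^2 = 0.5*0.009*611.656^2 = 1684 J

1684 J


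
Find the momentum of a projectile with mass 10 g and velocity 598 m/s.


p = m*v = 0.01*598 = 5.98 kg·m/s

5.98 kg·m/s


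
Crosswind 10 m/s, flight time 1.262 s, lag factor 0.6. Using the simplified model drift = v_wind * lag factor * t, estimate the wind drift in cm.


drift = v_wind * lag * t = 10 * 0.6 * 1.262 = 7.572 m ≈ 757.2 cm

757.2 cm


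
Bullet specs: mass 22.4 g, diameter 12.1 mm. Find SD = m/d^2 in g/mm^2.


SD = m/d^2 = 22.4/12.1^2 = 0.153 g/mm^2

0.153 g/mm^2


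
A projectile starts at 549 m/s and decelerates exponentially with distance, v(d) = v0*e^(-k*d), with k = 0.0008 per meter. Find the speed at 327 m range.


v = v0*exp(-k*d) = 549*exp(-0.0008*327) = 422.6 m/s

422.6 m/s


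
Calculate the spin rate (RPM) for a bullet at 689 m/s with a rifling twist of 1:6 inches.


twist_m = 6*0.0254 = 0.1524 m
spin = v/twist = 689/0.1524 = 4520.997 rev/s
RPM = spin*60 = 4520.997*60 ≈ 271260 RPM

271260 RPM


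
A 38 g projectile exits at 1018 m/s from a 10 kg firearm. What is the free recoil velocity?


v_recoil = m_p * v_p / m_gun = 0.038 * 1018 / 10 = 3.868 m/s

3.868 m/s


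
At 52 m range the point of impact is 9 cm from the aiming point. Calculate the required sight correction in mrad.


1 mrad subtends 1 cm per 10 m of range, so adj = error_cm / (dist_m / 10) = 9 / (52/10) = 1.731 mrad

1.731 mrad


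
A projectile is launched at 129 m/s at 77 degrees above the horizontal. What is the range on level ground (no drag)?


R = v0^2 * sin(2*theta) / g = 129^2 * sin(2*77°) / 9.81 = 743.6 m

743.6 m


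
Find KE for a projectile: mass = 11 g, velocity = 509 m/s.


E = 0.5*m*v^2 = 0.5*0.011*509^2 = 1425 J

1425 J


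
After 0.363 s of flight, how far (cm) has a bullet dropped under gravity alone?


drop = 0.5*g*t^2 = 0.5*9.81*0.363^2 = 0.646327 m ≈ 64.63 cm

64.63 cm


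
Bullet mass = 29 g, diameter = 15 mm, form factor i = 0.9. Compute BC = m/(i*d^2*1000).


BC = m/(i*d^2*1000) = 29/(0.9 * 15^2 * 1000) = 0.0001432

0.0001432


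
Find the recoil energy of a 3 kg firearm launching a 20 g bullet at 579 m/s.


v_r = m_p*v_p/m_gun = 0.02*579/3 = 3.86 m/s, E_r = 0.5*m_gun*v_r^2 = 0.5*3*3.86^2 = 22.35 J

22.35 J


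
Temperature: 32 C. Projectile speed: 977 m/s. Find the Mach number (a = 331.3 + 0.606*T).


a = 331.3 + 0.606*(32) = 350.692 m/s
M = v/a = 977/350.692 = 2.786

2.786


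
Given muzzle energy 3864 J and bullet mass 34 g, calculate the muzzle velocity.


v = sqrt(2*E/m) = sqrt(2*3864/0.034) = 476.8 m/s

476.8 m/s


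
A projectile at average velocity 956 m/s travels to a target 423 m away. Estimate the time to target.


t = d/v = 423/956 = 0.4425 s

0.4425 s


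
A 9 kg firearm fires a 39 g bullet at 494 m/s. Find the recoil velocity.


v_recoil = m_p * v_p / m_gun = 0.039 * 494 / 9 = 2.141 m/s

2.141 m/s


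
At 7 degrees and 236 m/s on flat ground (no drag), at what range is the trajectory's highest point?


R = v0^2*sin(2*theta)/g = 236^2*sin(2*7°)/9.81 = 1373.5 m
apex_dist = R/2 = 1373.5/2 = 686.8 m

686.8 m


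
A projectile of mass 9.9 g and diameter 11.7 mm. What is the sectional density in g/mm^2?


SD = m/d^2 = 9.9/11.7^2 = 0.07232 g/mm^2

0.07232 g/mm^2


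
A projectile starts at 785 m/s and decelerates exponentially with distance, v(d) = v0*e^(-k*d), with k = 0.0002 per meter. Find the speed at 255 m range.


v = v0*exp(-k*d) = 785*exp(-0.0002*255) = 746 m/s

746 m/s


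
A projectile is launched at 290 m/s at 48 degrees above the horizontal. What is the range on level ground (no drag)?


R = v0^2 * sin(2*theta) / g = 290^2 * sin(2*48°) / 9.81 = 8526 m

8526 m


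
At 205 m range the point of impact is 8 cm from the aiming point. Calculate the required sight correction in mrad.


1 mrad subtends 1 cm per 10 m of range, so adj = error_cm / (dist_m / 10) = 8 / (205/10) = 0.3902 mrad

0.3902 mrad


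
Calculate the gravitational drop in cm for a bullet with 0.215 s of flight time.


drop = 0.5*g*t^2 = 0.5*9.81*0.215^2 = 0.226734 m ≈ 22.67 cm

22.67 cm


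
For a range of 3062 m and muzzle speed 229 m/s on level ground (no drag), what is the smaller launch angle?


sin(2*theta) = R*g/v0^2 = 3062*9.81/229^2 = 0.5728, theta = arcsin(0.5728)/2 = 17.47°

17.47 degrees


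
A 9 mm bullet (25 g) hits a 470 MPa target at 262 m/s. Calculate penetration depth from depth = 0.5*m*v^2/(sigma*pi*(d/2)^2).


A = pi*(d/2)^2 = pi*(9/2)^2 = 63.6173 mm^2
E = 0.5*m*v^2 = 0.5*0.025*262^2 = 858.05 J
depth = E/(sigma*A) = 858.05 J / (470 MPa * 63.6173 mm^2) = 858.05/(470 * 63.6173) m = 0.0286972 m ≈ 28.7 mm

28.7 mm


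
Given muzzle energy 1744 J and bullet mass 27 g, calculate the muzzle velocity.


v = sqrt(2*E/m) = sqrt(2*1744/0.027) = 359.4 m/s

359.4 m/s


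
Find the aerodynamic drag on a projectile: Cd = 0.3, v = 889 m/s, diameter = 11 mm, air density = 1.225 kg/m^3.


A = pi*(d/2)^2 = pi*(11/2000)^2 = 9.50332e-05 m^2
Fd = 0.5*Cd*rho*A*v^2 = 0.5*0.3*1.225*9.50332e-05*889^2 = 13.8 N

13.8 N


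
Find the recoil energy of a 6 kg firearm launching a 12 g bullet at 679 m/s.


v_r = m_p*v_p/m_gun = 0.012*679/6 = 1.358 m/s, E_r = 0.5*m_gun*v_r^2 = 0.5*6*1.358^2 = 5.532 J

5.532 J


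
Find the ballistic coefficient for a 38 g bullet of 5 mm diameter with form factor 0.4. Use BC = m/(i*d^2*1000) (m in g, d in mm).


BC = m/(i*d^2*1000) = 38/(0.4 * 5^2 * 1000) = 0.0038

0.0038


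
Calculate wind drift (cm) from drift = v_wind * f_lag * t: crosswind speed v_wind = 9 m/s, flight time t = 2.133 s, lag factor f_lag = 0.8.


drift = v_wind * lag * t = 9 * 0.8 * 2.133 = 15.3576 m ≈ 1536 cm

1536 cm


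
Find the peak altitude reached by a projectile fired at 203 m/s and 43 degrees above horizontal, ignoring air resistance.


H = (v0*sin(theta))^2 / (2g) = (203*sin(43°))^2 / (2*9.81) = 976.9 m

976.9 m


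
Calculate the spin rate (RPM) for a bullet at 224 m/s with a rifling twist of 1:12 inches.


twist_m = 12*0.0254 = 0.3048 m
spin = v/twist = 224/0.3048 = 734.9081 rev/s
RPM = spin*60 = 734.9081*60 ≈ 44094 RPM

44094 RPM


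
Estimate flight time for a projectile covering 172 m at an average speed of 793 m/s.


t = d/v = 172/793 = 0.2169 s

0.2169 s


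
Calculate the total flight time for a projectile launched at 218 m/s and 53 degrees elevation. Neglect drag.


T = 2*v0*sin(theta)/g = 2*218*sin(53°)/9.81 = 35.49 s

35.49 s


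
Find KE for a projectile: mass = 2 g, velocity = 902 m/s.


E = 0.5*m*v^2 = 0.5*0.002*902^2 = 813.6 J

813.6 J


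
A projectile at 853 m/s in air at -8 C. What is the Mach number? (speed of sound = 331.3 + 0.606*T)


a = 331.3 + 0.606*(-8) = 326.452 m/s
M = v/a = 853/326.452 = 2.613

2.613


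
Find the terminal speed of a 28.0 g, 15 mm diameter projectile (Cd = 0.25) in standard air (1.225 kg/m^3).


A = pi*(d/2)^2 = pi*(15/2000)^2 = 1.76715e-04 m^2
vt = sqrt(2mg/(Cd*rho*A)) = sqrt(2*0.028*9.81/(0.25 * 1.225 * 1.76715e-04)) = 100.8 m/s

100.8 m/s


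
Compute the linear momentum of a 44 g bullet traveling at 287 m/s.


p = m*v = 0.044*287 = 12.63 kg·m/s

12.63 kg·m/s


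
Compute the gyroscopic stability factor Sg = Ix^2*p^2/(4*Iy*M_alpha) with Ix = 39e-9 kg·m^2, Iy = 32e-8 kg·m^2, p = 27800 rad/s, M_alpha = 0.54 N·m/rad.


Sg = Ix^2 * p^2 / (4 * Iy * M_alpha) = (39e-9)^2 * 27800^2 / (4 * 32e-8 * 0.54) = 1.701

1.701


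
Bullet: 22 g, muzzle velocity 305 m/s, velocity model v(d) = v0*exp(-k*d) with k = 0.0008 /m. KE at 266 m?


v = v0*exp(-k*d) = 305*exp(-0.0008*266) = 246.537 m/s
E = 0.5*m*v^2 = 0.5*0.022*246.537^2 = 668.6 J

668.6 J


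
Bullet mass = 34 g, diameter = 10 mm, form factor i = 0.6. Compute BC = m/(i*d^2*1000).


BC = m/(i*d^2*1000) = 34/(0.6 * 10^2 * 1000) = 0.0005667

0.0005667


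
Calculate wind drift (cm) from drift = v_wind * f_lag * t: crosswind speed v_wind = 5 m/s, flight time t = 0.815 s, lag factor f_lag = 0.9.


drift = v_wind * lag * t = 5 * 0.9 * 0.815 = 3.6675 m ≈ 366.7 cm

366.7 cm


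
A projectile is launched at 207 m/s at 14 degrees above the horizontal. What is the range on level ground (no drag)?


R = v0^2 * sin(2*theta) / g = 207^2 * sin(2*14°) / 9.81 = 2051 m

2051 m


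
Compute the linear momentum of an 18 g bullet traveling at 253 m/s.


p = m*v = 0.018*253 = 4.554 kg·m/s

4.554 kg·m/s


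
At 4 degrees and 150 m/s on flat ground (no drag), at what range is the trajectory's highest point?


R = v0^2*sin(2*theta)/g = 150^2*sin(2*4°)/9.81 = 319.204 m
apex_dist = R/2 = 319.204/2 = 159.6 m

159.6 m


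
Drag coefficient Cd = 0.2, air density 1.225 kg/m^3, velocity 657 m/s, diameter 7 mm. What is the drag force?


A = pi*(d/2)^2 = pi*(7/2000)^2 = 3.84845e-05 m^2
Fd = 0.5*Cd*rho*A*v^2 = 0.5*0.2*1.225*3.84845e-05*657^2 = 2.035 N

2.035 N


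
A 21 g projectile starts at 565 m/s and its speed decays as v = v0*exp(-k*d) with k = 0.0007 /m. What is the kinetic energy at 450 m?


v = v0*exp(-k*d) = 565*exp(-0.0007*450) = 412.331 m/s
E = 0.5*m*v^2 = 0.5*0.021*412.331^2 = 1785 J

1785 J


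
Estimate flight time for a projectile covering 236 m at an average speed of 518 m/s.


t = d/v = 236/518 = 0.4556 s

0.4556 s


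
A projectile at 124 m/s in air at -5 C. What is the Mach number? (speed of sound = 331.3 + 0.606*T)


a = 331.3 + 0.606*(-5) = 328.27 m/s
M = v/a = 124/328.27 = 0.3777

0.3777


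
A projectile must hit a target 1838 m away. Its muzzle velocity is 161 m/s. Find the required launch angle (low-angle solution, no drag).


sin(2*theta) = R*g/v0^2 = 1838*9.81/161^2 = 0.695605, theta = arcsin(0.695605)/2 = 22.04°

22.04 degrees


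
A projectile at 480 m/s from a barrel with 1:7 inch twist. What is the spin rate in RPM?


twist_m = 7*0.0254 = 0.1778 m
spin = v/twist = 480/0.1778 = 2699.663 rev/s
RPM = spin*60 = 2699.663*60 ≈ 161980 RPM

161980 RPM


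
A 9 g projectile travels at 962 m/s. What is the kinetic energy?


E = 0.5*m*v^2 = 0.5*0.009*962^2 = 4164 J

4164 J


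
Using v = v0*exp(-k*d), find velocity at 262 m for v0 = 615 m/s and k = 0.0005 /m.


v = v0*exp(-k*d) = 615*exp(-0.0005*262) = 539.5 m/s

539.5 m/s


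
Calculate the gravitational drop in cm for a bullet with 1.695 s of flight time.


drop = 0.5*g*t^2 = 0.5*9.81*1.695^2 = 14.0922 m ≈ 1409 cm

1409 cm


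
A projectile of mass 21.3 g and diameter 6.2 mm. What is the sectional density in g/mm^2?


SD = m/d^2 = 21.3/6.2^2 = 0.5541 g/mm^2

0.5541 g/mm^2


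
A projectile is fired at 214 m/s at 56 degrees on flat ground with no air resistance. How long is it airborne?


T = 2*v0*sin(theta)/g = 2*214*sin(56°)/9.81 = 36.17 s

36.17 s


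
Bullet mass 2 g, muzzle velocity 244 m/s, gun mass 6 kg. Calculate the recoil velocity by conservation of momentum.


v_recoil = m_p * v_p / m_gun = 0.002 * 244 / 6 = 0.08133 m/s

0.08133 m/s


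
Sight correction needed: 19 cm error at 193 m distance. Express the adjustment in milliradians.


1 mrad subtends 1 cm per 10 m of range, so adj = error_cm / (dist_m / 10) = 19 / (193/10) = 0.9845 mrad

0.9845 mrad


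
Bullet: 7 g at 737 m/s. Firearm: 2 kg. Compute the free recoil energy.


v_r = m_p*v_p/m_gun = 0.007*737/2 = 2.5795 m/s, E_r = 0.5*m_gun*v_r^2 = 0.5*2*2.5795^2 = 6.654 J

6.654 J


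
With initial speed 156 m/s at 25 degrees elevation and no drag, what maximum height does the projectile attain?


H = (v0*sin(theta))^2 / (2g) = (156*sin(25°))^2 / (2*9.81) = 221.5 m

221.5 m


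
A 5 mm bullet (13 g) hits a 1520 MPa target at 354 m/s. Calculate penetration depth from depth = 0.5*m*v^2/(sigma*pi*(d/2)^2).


A = pi*(d/2)^2 = pi*(5/2)^2 = 19.635 mm^2
E = 0.5*m*v^2 = 0.5*0.013*354^2 = 814.554 J
depth = E/(sigma*A) = 814.554 J / (1520 MPa * 19.635 mm^2) = 814.554/(1520 * 19.635) m = 0.0272927 m ≈ 27.29 mm

27.29 mm


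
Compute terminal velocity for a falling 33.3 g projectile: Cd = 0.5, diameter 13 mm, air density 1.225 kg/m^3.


A = pi*(d/2)^2 = pi*(13/2000)^2 = 1.32732e-04 m^2
vt = sqrt(2mg/(Cd*rho*A)) = sqrt(2*0.0333*9.81/(0.5 * 1.225 * 1.32732e-04)) = 89.65 m/s

89.65 m/s


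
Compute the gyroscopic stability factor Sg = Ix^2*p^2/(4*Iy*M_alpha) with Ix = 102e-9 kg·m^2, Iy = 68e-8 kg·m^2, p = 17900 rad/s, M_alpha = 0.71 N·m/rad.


Sg = Ix^2 * p^2 / (4 * Iy * M_alpha) = (102e-9)^2 * 17900^2 / (4 * 68e-8 * 0.71) = 1.726

1.726
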